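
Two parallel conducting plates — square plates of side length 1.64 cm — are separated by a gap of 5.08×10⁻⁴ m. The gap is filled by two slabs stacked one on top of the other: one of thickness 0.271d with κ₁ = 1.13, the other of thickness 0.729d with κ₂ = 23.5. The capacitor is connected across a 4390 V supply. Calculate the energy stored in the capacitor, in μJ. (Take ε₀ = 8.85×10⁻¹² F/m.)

A = (1.64 cm)² = 2.69×10⁻⁴ m².
Stacked slabs ⇒ two capacitors in series, each with the full plate area.
C₁ = κ₁ε₀A/d₁ = 1.13 × 8.85×10⁻¹² × 2.69×10⁻⁴ / 1.38×10⁻⁴ = 1.95×10⁻¹¹ F.
C₂ = κ₂ε₀A/d₂ = 23.5 × 8.85×10⁻¹² × 2.69×10⁻⁴ / 3.70×10⁻⁴ = 1.51×10⁻¹⁰ F.
C = (1/C₁ + 1/C₂)⁻¹ = 1.73×10⁻¹¹ F.
U = ½CV² = ½ × 1.73×10⁻¹¹ × (4390)² = 1.67×10⁻⁴ J.

167 μJ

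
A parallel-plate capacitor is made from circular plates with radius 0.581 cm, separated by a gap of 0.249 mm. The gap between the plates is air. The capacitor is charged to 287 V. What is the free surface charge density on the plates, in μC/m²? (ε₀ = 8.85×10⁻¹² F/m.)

A = π(0.581 cm)² = 1.06×10⁻⁴ m².
C = ε₀A/d = 8.85×10⁻¹² × 1.06×10⁻⁴ / 2.49×10⁻⁴ = 3.77×10⁻¹² F.
σ = Q/A = CV/A = 3.77×10⁻¹² × 287 / 1.06×10⁻⁴ = 1.02×10⁻⁵ C/m².

10.2 μC/m²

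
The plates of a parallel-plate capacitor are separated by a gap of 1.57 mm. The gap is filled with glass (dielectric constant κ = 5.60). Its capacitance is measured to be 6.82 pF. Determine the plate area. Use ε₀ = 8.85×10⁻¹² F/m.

A = Cd/(κε₀) = 6.82×10⁻¹² × 1.57×10⁻³ / (5.60 × 8.85×10⁻¹²) = 2.16×10⁻⁴ m².

A ≈ 2.16 cm²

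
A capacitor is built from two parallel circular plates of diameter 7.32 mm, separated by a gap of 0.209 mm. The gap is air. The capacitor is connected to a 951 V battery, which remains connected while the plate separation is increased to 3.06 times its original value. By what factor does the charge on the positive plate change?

0.327

Battery connected ⇒ V is held fixed.
C₂ = 0.327 C₁ and Q = CV, so Q₂/Q₁ = C₂/C₁ = 0.327.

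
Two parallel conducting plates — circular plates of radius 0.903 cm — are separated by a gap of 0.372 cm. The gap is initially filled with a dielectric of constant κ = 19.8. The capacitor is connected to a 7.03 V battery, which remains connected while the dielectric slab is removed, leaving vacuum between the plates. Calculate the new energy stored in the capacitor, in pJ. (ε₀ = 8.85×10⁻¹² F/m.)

A = π(0.903 cm)² = 2.56×10⁻⁴ m².
Initially C₁ = κε₀A/d = 19.8 × 8.85×10⁻¹² × 2.56×10⁻⁴ / 3.72×10⁻³ = 1.21×10⁻¹¹ F.
U₁ = 2.98×10⁻¹⁰ J.
Battery connected ⇒ V is held fixed. C₂ = 0.0505 C₁ and U = ½CV², so U₂/U₁ = C₂/C₁ = 0.0505.
U₂ = 0.0505 × 2.98×10⁻¹⁰ = 1.51×10⁻¹¹ J.

15.1 pJ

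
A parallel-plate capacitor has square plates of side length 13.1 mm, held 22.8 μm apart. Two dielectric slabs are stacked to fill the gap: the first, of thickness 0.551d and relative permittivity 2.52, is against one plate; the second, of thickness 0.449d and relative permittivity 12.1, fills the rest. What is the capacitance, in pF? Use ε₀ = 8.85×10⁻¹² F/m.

A = (13.1 mm)² = 1.72×10⁻⁴ m².
Stacked slabs ⇒ two capacitors in series, each with the full plate area.
C₁ = κ₁ε₀A/d₁ = 2.52 × 8.85×10⁻¹² × 1.72×10⁻⁴ / 1.26×10⁻⁵ = 3.05×10⁻¹⁰ F.
C₂ = κ₂ε₀A/d₂ = 12.1 × 8.85×10⁻¹² × 1.72×10⁻⁴ / 1.02×10⁻⁵ = 1.80×10⁻⁹ F.
C = (1/C₁ + 1/C₂)⁻¹ = 2.60×10⁻¹⁰ F.

C ≈ 260 pF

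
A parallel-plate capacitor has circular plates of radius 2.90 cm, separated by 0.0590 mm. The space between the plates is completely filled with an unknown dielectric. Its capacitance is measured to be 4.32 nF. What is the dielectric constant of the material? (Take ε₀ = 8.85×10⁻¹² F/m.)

κ ≈ 10.9

A = π(2.90 cm)² = 2.64×10⁻³ m².
κ = Cd/(ε₀A) = 4.32×10⁻⁹ × 5.90×10⁻⁵ / (8.85×10⁻¹² × 2.64×10⁻³) = 10.9.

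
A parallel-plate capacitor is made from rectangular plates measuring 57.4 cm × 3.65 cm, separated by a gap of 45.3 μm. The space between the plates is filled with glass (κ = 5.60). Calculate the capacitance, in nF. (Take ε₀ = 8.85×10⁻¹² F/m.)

A = 57.4 × 3.65 cm² = 2.10×10⁻² m².
C = κε₀A/d = 5.60 × 8.85×10⁻¹² × 2.10×10⁻² / 4.53×10⁻⁵ = 2.29×10⁻⁸ F.

C ≈ 22.9 nF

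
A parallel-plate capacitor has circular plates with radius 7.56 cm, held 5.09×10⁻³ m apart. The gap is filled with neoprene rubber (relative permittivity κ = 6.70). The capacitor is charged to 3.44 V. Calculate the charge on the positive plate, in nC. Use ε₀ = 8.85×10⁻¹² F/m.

A = π(7.56 cm)² = 1.80×10⁻² m².
C = κε₀A/d = 6.70 × 8.85×10⁻¹² × 1.80×10⁻² / 5.09×10⁻³ = 2.09×10⁻¹⁰ F.
Q = CV = 2.09×10⁻¹⁰ × 3.44 = 7.20×10⁻¹⁰ C.

Q ≈ 0.720 nC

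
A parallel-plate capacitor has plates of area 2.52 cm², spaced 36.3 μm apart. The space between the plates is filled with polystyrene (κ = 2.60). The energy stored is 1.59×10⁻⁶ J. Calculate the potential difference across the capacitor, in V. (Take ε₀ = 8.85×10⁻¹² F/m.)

A = 2.52 cm² = 2.52×10⁻⁴ m².
C = κε₀A/d = 2.60 × 8.85×10⁻¹² × 2.52×10⁻⁴ / 3.63×10⁻⁵ = 1.60×10⁻¹⁰ F.
V = √(2U/C) = √(2 × 1.59×10⁻⁶ / 1.60×10⁻¹⁰) = 1.41×10² V.

141 V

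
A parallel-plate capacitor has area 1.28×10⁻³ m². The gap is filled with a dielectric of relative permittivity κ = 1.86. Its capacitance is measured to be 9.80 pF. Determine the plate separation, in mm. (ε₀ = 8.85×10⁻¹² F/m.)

d ≈ 2.15 mm

d = κε₀A/C = 1.86 × 8.85×10⁻¹² × 1.28×10⁻³ / 9.80×10⁻¹² = 2.15×10⁻³ m.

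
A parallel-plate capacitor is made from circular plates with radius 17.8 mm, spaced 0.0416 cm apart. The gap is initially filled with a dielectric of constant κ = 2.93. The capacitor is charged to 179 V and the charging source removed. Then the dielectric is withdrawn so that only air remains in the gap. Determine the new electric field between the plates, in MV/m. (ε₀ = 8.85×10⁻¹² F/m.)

E ≈ 1.26 MV/m

A = π(17.8 mm)² = 9.95×10⁻⁴ m².
Initially C₁ = κε₀A/d = 2.93 × 8.85×10⁻¹² × 9.95×10⁻⁴ / 4.16×10⁻⁴ = 6.20×10⁻¹¹ F.
E₁ = 4.30×10⁵ V/m.
Isolated ⇒ Q is held fixed. V₂ = Q/C₂ = V₁/0.341; E = V/d, so E₂/E₁ = (V₂/V₁)(d₁/d₂) = 2.93.
E₂ = 2.93 × 4.30×10⁵ = 1.26×10⁶ V/m.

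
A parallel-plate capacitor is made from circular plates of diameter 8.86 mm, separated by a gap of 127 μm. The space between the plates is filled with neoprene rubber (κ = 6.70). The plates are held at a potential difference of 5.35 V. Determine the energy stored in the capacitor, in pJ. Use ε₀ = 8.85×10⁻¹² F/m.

412 pJ

A = π(8.86/2 mm)² = 6.17×10⁻⁵ m².
C = κε₀A/d = 6.70 × 8.85×10⁻¹² × 6.17×10⁻⁵ / 1.27×10⁻⁴ = 2.88×10⁻¹¹ F.
U = ½CV² = ½ × 2.88×10⁻¹¹ × (5.35)² = 4.12×10⁻¹⁰ J.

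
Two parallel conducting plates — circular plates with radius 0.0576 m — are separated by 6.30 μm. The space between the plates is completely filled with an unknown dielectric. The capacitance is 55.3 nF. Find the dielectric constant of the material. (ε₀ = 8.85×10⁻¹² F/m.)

κ ≈ 3.78

A = π(0.0576 m)² = 1.04×10⁻² m².
κ = Cd/(ε₀A) = 5.53×10⁻⁸ × 6.30×10⁻⁶ / (8.85×10⁻¹² × 1.04×10⁻²) = 3.78.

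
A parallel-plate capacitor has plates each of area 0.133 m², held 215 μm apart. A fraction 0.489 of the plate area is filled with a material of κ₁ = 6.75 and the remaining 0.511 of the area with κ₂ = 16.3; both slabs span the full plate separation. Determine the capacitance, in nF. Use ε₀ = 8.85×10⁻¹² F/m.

C ≈ 63.7 nF

Side-by-side slabs ⇒ two capacitors in parallel, each spanning the full gap.
C₁ = κ₁ε₀A₁/d = 6.75 × 8.85×10⁻¹² × 6.50×10⁻² / 2.15×10⁻⁴ = 1.81×10⁻⁸ F.
C₂ = κ₂ε₀A₂/d = 16.3 × 8.85×10⁻¹² × 6.80×10⁻² / 2.15×10⁻⁴ = 4.56×10⁻⁸ F.
C = C₁ + C₂ = 6.37×10⁻⁸ F.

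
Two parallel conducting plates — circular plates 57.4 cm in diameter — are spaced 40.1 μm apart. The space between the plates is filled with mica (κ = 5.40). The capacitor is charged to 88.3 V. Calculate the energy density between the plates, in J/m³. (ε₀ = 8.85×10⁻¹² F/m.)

E = V/d = 88.3 / 4.01×10⁻⁵ = 2.20×10⁶ V/m.
u = ½κε₀E² = ½ × 5.40 × 8.85×10⁻¹² × (2.20×10⁶)² = 1.16×10² J/m³.

116 J/m³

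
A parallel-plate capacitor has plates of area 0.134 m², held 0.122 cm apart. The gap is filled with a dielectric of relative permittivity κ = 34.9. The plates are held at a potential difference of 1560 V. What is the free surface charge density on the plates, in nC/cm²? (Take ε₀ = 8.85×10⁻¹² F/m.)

39.5 nC/cm²

C = κε₀A/d = 34.9 × 8.85×10⁻¹² × 0.134 / 1.22×10⁻³ = 3.39×10⁻⁸ F.
σ = Q/A = CV/A = 3.39×10⁻⁸ × 1560 / 0.134 = 3.95×10⁻⁴ C/m².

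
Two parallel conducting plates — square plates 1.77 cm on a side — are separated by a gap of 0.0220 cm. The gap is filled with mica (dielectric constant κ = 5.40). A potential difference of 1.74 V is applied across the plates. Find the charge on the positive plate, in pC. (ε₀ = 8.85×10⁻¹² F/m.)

Q ≈ 118 pC

A = (1.77 cm)² = 3.13×10⁻⁴ m².
C = κε₀A/d = 5.40 × 8.85×10⁻¹² × 3.13×10⁻⁴ / 2.20×10⁻⁴ = 6.81×10⁻¹¹ F.
Q = CV = 6.81×10⁻¹¹ × 1.74 = 1.18×10⁻¹⁰ C.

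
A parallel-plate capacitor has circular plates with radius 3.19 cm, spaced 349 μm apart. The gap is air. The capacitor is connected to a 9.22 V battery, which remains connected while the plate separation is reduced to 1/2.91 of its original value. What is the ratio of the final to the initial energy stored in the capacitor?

Battery connected ⇒ V is held fixed.
C₂ = 2.91 C₁ and U = ½CV², so U₂/U₁ = C₂/C₁ = 2.91.

U₂/U₁ ≈ 2.91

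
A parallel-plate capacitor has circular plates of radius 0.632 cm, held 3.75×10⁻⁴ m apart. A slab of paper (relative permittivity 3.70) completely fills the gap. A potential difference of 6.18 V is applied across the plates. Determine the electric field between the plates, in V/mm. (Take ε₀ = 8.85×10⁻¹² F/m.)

E = V/d = 6.18 / 3.75×10⁻⁴ = 1.65×10⁴ V/m.

E ≈ 16.5 V/mm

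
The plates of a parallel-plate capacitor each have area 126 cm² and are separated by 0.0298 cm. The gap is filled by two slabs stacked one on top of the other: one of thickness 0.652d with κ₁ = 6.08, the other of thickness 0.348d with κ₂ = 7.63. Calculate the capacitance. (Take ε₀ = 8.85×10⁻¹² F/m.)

A = 126 cm² = 1.26×10⁻² m².
Stacked slabs ⇒ two capacitors in series, each with the full plate area.
C₁ = κ₁ε₀A/d₁ = 6.08 × 8.85×10⁻¹² × 1.26×10⁻² / 1.94×10⁻⁴ = 3.49×10⁻⁹ F.
C₂ = κ₂ε₀A/d₂ = 7.63 × 8.85×10⁻¹² × 1.26×10⁻² / 1.04×10⁻⁴ = 8.20×10⁻⁹ F.
C = (1/C₁ + 1/C₂)⁻¹ = 2.45×10⁻⁹ F.

2.45 nF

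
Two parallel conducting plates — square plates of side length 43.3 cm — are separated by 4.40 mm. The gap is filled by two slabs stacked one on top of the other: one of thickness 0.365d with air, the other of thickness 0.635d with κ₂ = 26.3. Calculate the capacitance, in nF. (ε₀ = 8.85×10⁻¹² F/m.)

A = (43.3 cm)² = 0.187 m².
Stacked slabs ⇒ two capacitors in series, each with the full plate area.
C₁ = κ₁ε₀A/d₁ = 1.00 × 8.85×10⁻¹² × 0.187 / 1.61×10⁻³ = 1.03×10⁻⁹ F.
C₂ = κ₂ε₀A/d₂ = 26.3 × 8.85×10⁻¹² × 0.187 / 2.79×10⁻³ = 1.56×10⁻⁸ F.
C = (1/C₁ + 1/C₂)⁻¹ = 9.69×10⁻¹⁰ F.

C ≈ 0.969 nF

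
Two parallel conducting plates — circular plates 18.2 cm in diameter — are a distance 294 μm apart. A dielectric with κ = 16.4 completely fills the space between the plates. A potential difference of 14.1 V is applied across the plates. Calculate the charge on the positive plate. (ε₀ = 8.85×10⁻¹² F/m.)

A = π(18.2/2 cm)² = 2.60×10⁻² m².
C = κε₀A/d = 16.4 × 8.85×10⁻¹² × 2.60×10⁻² / 2.94×10⁻⁴ = 1.28×10⁻⁸ F.
Q = CV = 1.28×10⁻⁸ × 14.1 = 1.81×10⁻⁷ C.

181 nC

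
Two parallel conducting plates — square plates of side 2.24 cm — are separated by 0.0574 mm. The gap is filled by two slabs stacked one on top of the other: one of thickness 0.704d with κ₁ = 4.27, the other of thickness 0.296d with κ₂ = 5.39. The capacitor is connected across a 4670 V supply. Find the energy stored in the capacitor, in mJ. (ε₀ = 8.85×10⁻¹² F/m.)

A = (2.24 cm)² = 5.02×10⁻⁴ m².
Stacked slabs ⇒ two capacitors in series, each with the full plate area.
C₁ = κ₁ε₀A/d₁ = 4.27 × 8.85×10⁻¹² × 5.02×10⁻⁴ / 4.04×10⁻⁵ = 4.69×10⁻¹⁰ F.
C₂ = κ₂ε₀A/d₂ = 5.39 × 8.85×10⁻¹² × 5.02×10⁻⁴ / 1.70×10⁻⁵ = 1.41×10⁻⁹ F.
C = (1/C₁ + 1/C₂)⁻¹ = 3.52×10⁻¹⁰ F.
U = ½CV² = ½ × 3.52×10⁻¹⁰ × (4670)² = 3.84×10⁻³ J.

U ≈ 3.84 mJ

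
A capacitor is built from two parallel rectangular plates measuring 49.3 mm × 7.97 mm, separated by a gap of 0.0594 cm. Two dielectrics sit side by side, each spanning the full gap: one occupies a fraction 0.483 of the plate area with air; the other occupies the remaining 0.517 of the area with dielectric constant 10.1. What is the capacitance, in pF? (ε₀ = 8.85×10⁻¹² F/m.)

33.4 pF

A = 49.3 × 7.97 mm² = 3.93×10⁻⁴ m².
Side-by-side slabs ⇒ two capacitors in parallel, each spanning the full gap.
C₁ = κ₁ε₀A₁/d = 1.00 × 8.85×10⁻¹² × 1.90×10⁻⁴ / 5.94×10⁻⁴ = 2.83×10⁻¹² F.
C₂ = κ₂ε₀A₂/d = 10.1 × 8.85×10⁻¹² × 2.03×10⁻⁴ / 5.94×10⁻⁴ = 3.06×10⁻¹¹ F.
C = C₁ + C₂ = 3.34×10⁻¹¹ F.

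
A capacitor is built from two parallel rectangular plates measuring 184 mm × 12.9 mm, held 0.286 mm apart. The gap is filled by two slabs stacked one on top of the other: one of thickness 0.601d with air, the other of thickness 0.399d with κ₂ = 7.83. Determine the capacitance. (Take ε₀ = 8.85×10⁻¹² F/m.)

A = 184 × 12.9 mm² = 2.37×10⁻³ m².
Stacked slabs ⇒ two capacitors in series, each with the full plate area.
C₁ = κ₁ε₀A/d₁ = 1.00 × 8.85×10⁻¹² × 2.37×10⁻³ / 1.72×10⁻⁴ = 1.22×10⁻¹⁰ F.
C₂ = κ₂ε₀A/d₂ = 7.83 × 8.85×10⁻¹² × 2.37×10⁻³ / 1.14×10⁻⁴ = 1.44×10⁻⁹ F.
C = (1/C₁ + 1/C₂)⁻¹ = 1.13×10⁻¹⁰ F.

113 pF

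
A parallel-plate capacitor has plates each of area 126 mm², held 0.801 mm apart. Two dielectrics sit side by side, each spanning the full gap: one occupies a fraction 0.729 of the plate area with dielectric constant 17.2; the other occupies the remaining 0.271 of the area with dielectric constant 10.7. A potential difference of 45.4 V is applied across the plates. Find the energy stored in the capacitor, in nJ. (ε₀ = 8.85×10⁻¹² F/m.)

22.1 nJ

A = 126 mm² = 1.26×10⁻⁴ m².
Side-by-side slabs ⇒ two capacitors in parallel, each spanning the full gap.
C₁ = κ₁ε₀A₁/d = 17.2 × 8.85×10⁻¹² × 9.19×10⁻⁵ / 8.01×10⁻⁴ = 1.75×10⁻¹¹ F.
C₂ = κ₂ε₀A₂/d = 10.7 × 8.85×10⁻¹² × 3.41×10⁻⁵ / 8.01×10⁻⁴ = 4.04×10⁻¹² F.
C = C₁ + C₂ = 2.15×10⁻¹¹ F.
U = ½CV² = ½ × 2.15×10⁻¹¹ × (45.4)² = 2.21×10⁻⁸ J.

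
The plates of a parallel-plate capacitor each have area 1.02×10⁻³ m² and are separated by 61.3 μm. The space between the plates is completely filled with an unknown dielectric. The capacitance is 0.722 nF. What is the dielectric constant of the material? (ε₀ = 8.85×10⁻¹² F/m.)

κ ≈ 4.90

κ = Cd/(ε₀A) = 7.22×10⁻¹⁰ × 6.13×10⁻⁵ / (8.85×10⁻¹² × 1.02×10⁻³) = 4.90.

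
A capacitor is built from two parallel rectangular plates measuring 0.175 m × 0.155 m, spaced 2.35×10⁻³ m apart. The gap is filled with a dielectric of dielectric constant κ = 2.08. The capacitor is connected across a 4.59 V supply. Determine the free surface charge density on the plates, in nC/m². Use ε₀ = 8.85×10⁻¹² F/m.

σ ≈ 36.0 nC/m²

A = 0.175 × 0.155 m² = 2.71×10⁻² m².
C = κε₀A/d = 2.08 × 8.85×10⁻¹² × 2.71×10⁻² / 2.35×10⁻³ = 2.12×10⁻¹⁰ F.
σ = Q/A = CV/A = 2.12×10⁻¹⁰ × 4.59 / 2.71×10⁻² = 3.60×10⁻⁸ C/m².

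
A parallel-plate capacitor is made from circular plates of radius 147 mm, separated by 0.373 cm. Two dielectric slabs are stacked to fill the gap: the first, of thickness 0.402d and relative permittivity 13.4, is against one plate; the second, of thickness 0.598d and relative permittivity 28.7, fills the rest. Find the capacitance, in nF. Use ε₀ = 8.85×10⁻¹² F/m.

A = π(147 mm)² = 6.79×10⁻² m².
Stacked slabs ⇒ two capacitors in series, each with the full plate area.
C₁ = κ₁ε₀A/d₁ = 13.4 × 8.85×10⁻¹² × 6.79×10⁻² / 1.50×10⁻³ = 5.37×10⁻⁹ F.
C₂ = κ₂ε₀A/d₂ = 28.7 × 8.85×10⁻¹² × 6.79×10⁻² / 2.23×10⁻³ = 7.73×10⁻⁹ F.
C = (1/C₁ + 1/C₂)⁻¹ = 3.17×10⁻⁹ F.

3.17 nF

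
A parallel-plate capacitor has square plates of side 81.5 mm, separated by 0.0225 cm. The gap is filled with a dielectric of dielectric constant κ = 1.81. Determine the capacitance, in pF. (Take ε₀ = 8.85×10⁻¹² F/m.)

C ≈ 473 pF

A = (81.5 mm)² = 6.64×10⁻³ m².
C = κε₀A/d = 1.81 × 8.85×10⁻¹² × 6.64×10⁻³ / 2.25×10⁻⁴ = 4.73×10⁻¹⁰ F.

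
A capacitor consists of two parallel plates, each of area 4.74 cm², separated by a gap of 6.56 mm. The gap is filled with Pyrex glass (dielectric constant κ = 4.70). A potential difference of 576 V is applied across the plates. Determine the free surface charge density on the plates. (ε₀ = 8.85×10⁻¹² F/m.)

3.65 μC/m²

A = 4.74 cm² = 4.74×10⁻⁴ m².
C = κε₀A/d = 4.70 × 8.85×10⁻¹² × 4.74×10⁻⁴ / 6.56×10⁻³ = 3.01×10⁻¹² F.
σ = Q/A = CV/A = 3.01×10⁻¹² × 576 / 4.74×10⁻⁴ = 3.65×10⁻⁶ C/m².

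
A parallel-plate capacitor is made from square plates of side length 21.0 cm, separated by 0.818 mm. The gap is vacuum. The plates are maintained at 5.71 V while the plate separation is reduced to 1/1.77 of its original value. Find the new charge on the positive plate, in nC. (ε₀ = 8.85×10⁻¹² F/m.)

4.82 nC

A = (21.0 cm)² = 4.41×10⁻² m².
Initially C₁ = ε₀A/d = 8.85×10⁻¹² × 4.41×10⁻² / 8.18×10⁻⁴ = 4.77×10⁻¹⁰ F.
Q₁ = 2.72×10⁻⁹ C.
Battery connected ⇒ V is held fixed. C₂ = 1.77 C₁ and Q = CV, so Q₂/Q₁ = C₂/C₁ = 1.77.
Q₂ = 1.77 × 2.72×10⁻⁹ = 4.82×10⁻⁹ C.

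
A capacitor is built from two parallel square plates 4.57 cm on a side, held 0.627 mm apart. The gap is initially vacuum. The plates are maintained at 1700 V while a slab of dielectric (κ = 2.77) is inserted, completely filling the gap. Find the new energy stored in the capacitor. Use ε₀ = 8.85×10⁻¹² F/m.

A = (4.57 cm)² = 2.09×10⁻³ m².
Initially C₁ = ε₀A/d = 8.85×10⁻¹² × 2.09×10⁻³ / 6.27×10⁻⁴ = 2.95×10⁻¹¹ F.
U₁ = 4.26×10⁻⁵ J.
Battery connected ⇒ V is held fixed. C₂ = 2.77 C₁ and U = ½CV², so U₂/U₁ = C₂/C₁ = 2.77.
U₂ = 2.77 × 4.26×10⁻⁵ = 1.18×10⁻⁴ J.

U ≈ 118 μJ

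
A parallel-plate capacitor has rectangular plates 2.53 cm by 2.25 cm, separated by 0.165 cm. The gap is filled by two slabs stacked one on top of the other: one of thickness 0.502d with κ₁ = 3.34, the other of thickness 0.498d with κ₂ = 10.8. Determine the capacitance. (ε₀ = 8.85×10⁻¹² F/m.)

15.5 pF

A = 2.53 × 2.25 cm² = 5.69×10⁻⁴ m².
Stacked slabs ⇒ two capacitors in series, each with the full plate area.
C₁ = κ₁ε₀A/d₁ = 3.34 × 8.85×10⁻¹² × 5.69×10⁻⁴ / 8.28×10⁻⁴ = 2.03×10⁻¹¹ F.
C₂ = κ₂ε₀A/d₂ = 10.8 × 8.85×10⁻¹² × 5.69×10⁻⁴ / 8.22×10⁻⁴ = 6.62×10⁻¹¹ F.
C = (1/C₁ + 1/C₂)⁻¹ = 1.55×10⁻¹¹ F.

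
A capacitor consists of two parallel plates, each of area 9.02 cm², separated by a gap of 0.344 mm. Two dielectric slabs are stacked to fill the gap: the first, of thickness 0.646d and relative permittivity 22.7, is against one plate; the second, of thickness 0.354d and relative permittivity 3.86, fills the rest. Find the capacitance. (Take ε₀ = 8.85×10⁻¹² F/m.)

C ≈ 193 pF

A = 9.02 cm² = 9.02×10⁻⁴ m².
Stacked slabs ⇒ two capacitors in series, each with the full plate area.
C₁ = κ₁ε₀A/d₁ = 22.7 × 8.85×10⁻¹² × 9.02×10⁻⁴ / 2.22×10⁻⁴ = 8.15×10⁻¹⁰ F.
C₂ = κ₂ε₀A/d₂ = 3.86 × 8.85×10⁻¹² × 9.02×10⁻⁴ / 1.22×10⁻⁴ = 2.53×10⁻¹⁰ F.
C = (1/C₁ + 1/C₂)⁻¹ = 1.93×10⁻¹⁰ F.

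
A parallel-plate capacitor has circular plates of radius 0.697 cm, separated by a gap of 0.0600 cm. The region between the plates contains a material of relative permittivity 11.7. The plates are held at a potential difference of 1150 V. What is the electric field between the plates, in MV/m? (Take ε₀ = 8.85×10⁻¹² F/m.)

E ≈ 1.92 MV/m

E = V/d = 1150 / 6.00×10⁻⁴ = 1.92×10⁶ V/m.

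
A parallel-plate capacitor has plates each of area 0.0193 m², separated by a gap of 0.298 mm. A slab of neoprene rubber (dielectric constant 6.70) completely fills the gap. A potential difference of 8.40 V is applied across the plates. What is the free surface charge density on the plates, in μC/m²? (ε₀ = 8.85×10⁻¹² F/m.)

1.67 μC/m²

C = κε₀A/d = 6.70 × 8.85×10⁻¹² × 1.93×10⁻² / 2.98×10⁻⁴ = 3.84×10⁻⁹ F.
σ = Q/A = CV/A = 3.84×10⁻⁹ × 8.40 / 1.93×10⁻² = 1.67×10⁻⁶ C/m².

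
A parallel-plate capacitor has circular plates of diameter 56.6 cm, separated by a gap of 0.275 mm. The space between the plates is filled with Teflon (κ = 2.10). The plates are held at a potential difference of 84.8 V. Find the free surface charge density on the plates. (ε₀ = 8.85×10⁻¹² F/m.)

A = π(56.6/2 cm)² = 0.252 m².
C = κε₀A/d = 2.10 × 8.85×10⁻¹² × 0.252 / 2.75×10⁻⁴ = 1.70×10⁻⁸ F.
σ = Q/A = CV/A = 1.70×10⁻⁸ × 84.8 / 0.252 = 5.73×10⁻⁶ C/m².

5.73 μC/m²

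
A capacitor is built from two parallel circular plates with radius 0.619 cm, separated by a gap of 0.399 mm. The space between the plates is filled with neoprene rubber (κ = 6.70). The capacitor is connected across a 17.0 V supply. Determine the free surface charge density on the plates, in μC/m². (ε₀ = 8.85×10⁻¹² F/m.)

σ ≈ 2.53 μC/m²

A = π(0.619 cm)² = 1.20×10⁻⁴ m².
C = κε₀A/d = 6.70 × 8.85×10⁻¹² × 1.20×10⁻⁴ / 3.99×10⁻⁴ = 1.79×10⁻¹¹ F.
σ = Q/A = CV/A = 1.79×10⁻¹¹ × 17.0 / 1.20×10⁻⁴ = 2.53×10⁻⁶ C/m².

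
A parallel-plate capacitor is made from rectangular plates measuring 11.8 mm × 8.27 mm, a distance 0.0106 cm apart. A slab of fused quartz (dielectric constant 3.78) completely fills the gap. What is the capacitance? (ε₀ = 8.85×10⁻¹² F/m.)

C ≈ 30.8 pF

A = 11.8 × 8.27 mm² = 9.76×10⁻⁵ m².
C = κε₀A/d = 3.78 × 8.85×10⁻¹² × 9.76×10⁻⁵ / 1.06×10⁻⁴ = 3.08×10⁻¹¹ F.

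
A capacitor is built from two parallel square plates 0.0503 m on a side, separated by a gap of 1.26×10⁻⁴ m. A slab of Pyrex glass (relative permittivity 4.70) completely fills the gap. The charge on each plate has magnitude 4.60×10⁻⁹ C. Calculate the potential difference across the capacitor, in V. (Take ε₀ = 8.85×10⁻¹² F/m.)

V ≈ 5.51 V

A = (0.0503 m)² = 2.53×10⁻³ m².
C = κε₀A/d = 4.70 × 8.85×10⁻¹² × 2.53×10⁻³ / 1.26×10⁻⁴ = 8.35×10⁻¹⁰ F.
V = Q/C = 4.60×10⁻⁹ / 8.35×10⁻¹⁰ = 5.51 V.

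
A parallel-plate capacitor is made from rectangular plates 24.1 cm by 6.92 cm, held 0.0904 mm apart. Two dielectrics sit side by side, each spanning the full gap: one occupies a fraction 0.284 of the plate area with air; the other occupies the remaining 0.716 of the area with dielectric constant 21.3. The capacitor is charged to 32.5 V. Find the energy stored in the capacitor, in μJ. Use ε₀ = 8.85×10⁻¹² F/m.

A = 24.1 × 6.92 cm² = 1.67×10⁻² m².
Side-by-side slabs ⇒ two capacitors in parallel, each spanning the full gap.
C₁ = κ₁ε₀A₁/d = 1.00 × 8.85×10⁻¹² × 4.74×10⁻³ / 9.04×10⁻⁵ = 4.64×10⁻¹⁰ F.
C₂ = κ₂ε₀A₂/d = 21.3 × 8.85×10⁻¹² × 1.19×10⁻² / 9.04×10⁻⁵ = 2.49×10⁻⁸ F.
C = C₁ + C₂ = 2.54×10⁻⁸ F.
U = ½CV² = ½ × 2.54×10⁻⁸ × (32.5)² = 1.34×10⁻⁵ J.

U ≈ 13.4 μJ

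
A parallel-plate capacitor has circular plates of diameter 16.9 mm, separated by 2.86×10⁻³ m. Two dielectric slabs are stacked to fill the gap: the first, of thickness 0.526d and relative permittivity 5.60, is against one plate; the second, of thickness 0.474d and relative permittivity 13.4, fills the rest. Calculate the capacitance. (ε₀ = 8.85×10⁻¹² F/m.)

5.37 pF

A = π(16.9/2 mm)² = 2.24×10⁻⁴ m².
Stacked slabs ⇒ two capacitors in series, each with the full plate area.
C₁ = κ₁ε₀A/d₁ = 5.60 × 8.85×10⁻¹² × 2.24×10⁻⁴ / 1.50×10⁻³ = 7.39×10⁻¹² F.
C₂ = κ₂ε₀A/d₂ = 13.4 × 8.85×10⁻¹² × 2.24×10⁻⁴ / 1.36×10⁻³ = 1.96×10⁻¹¹ F.
C = (1/C₁ + 1/C₂)⁻¹ = 5.37×10⁻¹² F.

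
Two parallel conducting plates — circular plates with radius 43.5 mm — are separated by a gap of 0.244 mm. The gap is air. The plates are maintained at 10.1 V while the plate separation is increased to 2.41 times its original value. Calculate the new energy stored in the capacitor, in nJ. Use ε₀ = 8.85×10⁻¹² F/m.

U ≈ 4.56 nJ

A = π(43.5 mm)² = 5.94×10⁻³ m².
Initially C₁ = ε₀A/d = 8.85×10⁻¹² × 5.94×10⁻³ / 2.44×10⁻⁴ = 2.16×10⁻¹⁰ F.
U₁ = 1.10×10⁻⁸ J.
Battery connected ⇒ V is held fixed. C₂ = 0.415 C₁ and U = ½CV², so U₂/U₁ = C₂/C₁ = 0.415.
U₂ = 0.415 × 1.10×10⁻⁸ = 4.56×10⁻⁹ J.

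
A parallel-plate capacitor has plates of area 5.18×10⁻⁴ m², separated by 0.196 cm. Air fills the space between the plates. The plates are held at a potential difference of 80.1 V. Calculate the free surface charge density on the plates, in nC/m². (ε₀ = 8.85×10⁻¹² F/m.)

C = ε₀A/d = 8.85×10⁻¹² × 5.18×10⁻⁴ / 1.96×10⁻³ = 2.34×10⁻¹² F.
σ = Q/A = CV/A = 2.34×10⁻¹² × 80.1 / 5.18×10⁻⁴ = 3.62×10⁻⁷ C/m².

362 nC/m²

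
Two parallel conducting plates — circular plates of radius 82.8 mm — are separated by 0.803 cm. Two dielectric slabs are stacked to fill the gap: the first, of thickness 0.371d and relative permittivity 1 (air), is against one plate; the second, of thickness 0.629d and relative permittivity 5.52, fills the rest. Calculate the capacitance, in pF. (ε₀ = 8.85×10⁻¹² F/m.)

A = π(82.8 mm)² = 2.15×10⁻² m².
Stacked slabs ⇒ two capacitors in series, each with the full plate area.
C₁ = κ₁ε₀A/d₁ = 1.00 × 8.85×10⁻¹² × 2.15×10⁻² / 2.98×10⁻³ = 6.40×10⁻¹¹ F.
C₂ = κ₂ε₀A/d₂ = 5.52 × 8.85×10⁻¹² × 2.15×10⁻² / 5.05×10⁻³ = 2.08×10⁻¹⁰ F.
C = (1/C₁ + 1/C₂)⁻¹ = 4.89×10⁻¹¹ F.

48.9 pF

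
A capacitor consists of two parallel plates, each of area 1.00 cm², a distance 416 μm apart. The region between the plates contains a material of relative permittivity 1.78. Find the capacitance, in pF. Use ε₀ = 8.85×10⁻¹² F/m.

3.79 pF

A = 1.00 cm² = 1.00×10⁻⁴ m².
C = κε₀A/d = 1.78 × 8.85×10⁻¹² × 1.00×10⁻⁴ / 4.16×10⁻⁴ = 3.79×10⁻¹² F.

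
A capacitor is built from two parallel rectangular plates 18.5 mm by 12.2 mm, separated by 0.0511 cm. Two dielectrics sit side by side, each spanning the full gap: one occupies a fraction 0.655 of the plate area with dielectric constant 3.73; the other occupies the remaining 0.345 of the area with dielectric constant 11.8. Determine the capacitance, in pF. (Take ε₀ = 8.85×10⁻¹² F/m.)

25.5 pF

A = 18.5 × 12.2 mm² = 2.26×10⁻⁴ m².
Side-by-side slabs ⇒ two capacitors in parallel, each spanning the full gap.
C₁ = κ₁ε₀A₁/d = 3.73 × 8.85×10⁻¹² × 1.48×10⁻⁴ / 5.11×10⁻⁴ = 9.55×10⁻¹² F.
C₂ = κ₂ε₀A₂/d = 11.8 × 8.85×10⁻¹² × 7.79×10⁻⁵ / 5.11×10⁻⁴ = 1.59×10⁻¹¹ F.
C = C₁ + C₂ = 2.55×10⁻¹¹ F.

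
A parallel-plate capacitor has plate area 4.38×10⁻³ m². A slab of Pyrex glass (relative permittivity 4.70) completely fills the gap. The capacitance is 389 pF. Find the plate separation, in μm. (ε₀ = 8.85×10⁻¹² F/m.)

d ≈ 468 μm

d = κε₀A/C = 4.70 × 8.85×10⁻¹² × 4.38×10⁻³ / 3.89×10⁻¹⁰ = 4.68×10⁻⁴ m.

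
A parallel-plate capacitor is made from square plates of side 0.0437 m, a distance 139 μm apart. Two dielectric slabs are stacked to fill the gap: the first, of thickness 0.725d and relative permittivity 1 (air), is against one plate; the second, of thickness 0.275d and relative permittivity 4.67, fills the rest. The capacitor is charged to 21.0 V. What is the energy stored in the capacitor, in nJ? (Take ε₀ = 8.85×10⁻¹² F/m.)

34.2 nJ

A = (0.0437 m)² = 1.91×10⁻³ m².
Stacked slabs ⇒ two capacitors in series, each with the full plate area.
C₁ = κ₁ε₀A/d₁ = 1.00 × 8.85×10⁻¹² × 1.91×10⁻³ / 1.01×10⁻⁴ = 1.68×10⁻¹⁰ F.
C₂ = κ₂ε₀A/d₂ = 4.67 × 8.85×10⁻¹² × 1.91×10⁻³ / 3.82×10⁻⁵ = 2.06×10⁻⁹ F.
C = (1/C₁ + 1/C₂)⁻¹ = 1.55×10⁻¹⁰ F.
U = ½CV² = ½ × 1.55×10⁻¹⁰ × (21.0)² = 3.42×10⁻⁸ J.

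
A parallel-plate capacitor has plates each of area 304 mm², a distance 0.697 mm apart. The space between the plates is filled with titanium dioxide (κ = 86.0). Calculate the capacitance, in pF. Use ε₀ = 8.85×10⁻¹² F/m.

A = 304 mm² = 3.04×10⁻⁴ m².
C = κε₀A/d = 86.0 × 8.85×10⁻¹² × 3.04×10⁻⁴ / 6.97×10⁻⁴ = 3.32×10⁻¹⁰ F.

C ≈ 332 pF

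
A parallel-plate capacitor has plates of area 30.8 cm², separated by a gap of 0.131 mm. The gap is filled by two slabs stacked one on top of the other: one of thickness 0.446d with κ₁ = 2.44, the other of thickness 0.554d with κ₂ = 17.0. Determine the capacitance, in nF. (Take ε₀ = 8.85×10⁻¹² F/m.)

C ≈ 0.966 nF

A = 30.8 cm² = 3.08×10⁻³ m².
Stacked slabs ⇒ two capacitors in series, each with the full plate area.
C₁ = κ₁ε₀A/d₁ = 2.44 × 8.85×10⁻¹² × 3.08×10⁻³ / 5.84×10⁻⁵ = 1.14×10⁻⁹ F.
C₂ = κ₂ε₀A/d₂ = 17.0 × 8.85×10⁻¹² × 3.08×10⁻³ / 7.26×10⁻⁵ = 6.39×10⁻⁹ F.
C = (1/C₁ + 1/C₂)⁻¹ = 9.66×10⁻¹⁰ F.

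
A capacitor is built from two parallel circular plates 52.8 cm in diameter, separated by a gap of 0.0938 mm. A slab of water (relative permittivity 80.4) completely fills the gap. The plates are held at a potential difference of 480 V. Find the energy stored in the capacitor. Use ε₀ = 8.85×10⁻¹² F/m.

U ≈ 191 mJ

A = π(52.8/2 cm)² = 0.219 m².
C = κε₀A/d = 80.4 × 8.85×10⁻¹² × 0.219 / 9.38×10⁻⁵ = 1.66×10⁻⁶ F.
U = ½CV² = ½ × 1.66×10⁻⁶ × (480)² = 0.191 J.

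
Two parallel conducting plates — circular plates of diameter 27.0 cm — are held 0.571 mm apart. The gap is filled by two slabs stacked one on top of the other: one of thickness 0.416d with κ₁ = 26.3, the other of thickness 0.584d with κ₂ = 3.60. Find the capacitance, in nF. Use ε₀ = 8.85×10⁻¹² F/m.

A = π(27.0/2 cm)² = 5.73×10⁻² m².
Stacked slabs ⇒ two capacitors in series, each with the full plate area.
C₁ = κ₁ε₀A/d₁ = 26.3 × 8.85×10⁻¹² × 5.73×10⁻² / 2.38×10⁻⁴ = 5.61×10⁻⁸ F.
C₂ = κ₂ε₀A/d₂ = 3.60 × 8.85×10⁻¹² × 5.73×10⁻² / 3.33×10⁻⁴ = 5.47×10⁻⁹ F.
C = (1/C₁ + 1/C₂)⁻¹ = 4.98×10⁻⁹ F.

C ≈ 4.98 nF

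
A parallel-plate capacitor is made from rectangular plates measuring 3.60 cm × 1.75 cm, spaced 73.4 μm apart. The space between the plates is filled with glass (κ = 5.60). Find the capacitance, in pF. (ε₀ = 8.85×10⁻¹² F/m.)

A = 3.60 × 1.75 cm² = 6.30×10⁻⁴ m².
C = κε₀A/d = 5.60 × 8.85×10⁻¹² × 6.30×10⁻⁴ / 7.34×10⁻⁵ = 4.25×10⁻¹⁰ F.

425 pF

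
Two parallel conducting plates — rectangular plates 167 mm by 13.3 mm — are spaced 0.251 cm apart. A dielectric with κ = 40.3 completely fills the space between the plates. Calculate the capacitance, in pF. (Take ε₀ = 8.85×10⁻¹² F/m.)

C ≈ 316 pF

A = 167 × 13.3 mm² = 2.22×10⁻³ m².
C = κε₀A/d = 40.3 × 8.85×10⁻¹² × 2.22×10⁻³ / 2.51×10⁻³ = 3.16×10⁻¹⁰ F.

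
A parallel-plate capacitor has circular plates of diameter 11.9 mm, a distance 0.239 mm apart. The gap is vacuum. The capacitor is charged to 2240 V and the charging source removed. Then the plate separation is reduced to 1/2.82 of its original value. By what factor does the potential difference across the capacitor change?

0.355

Isolated ⇒ Q is held fixed.
C₂ = 2.82 C₁ and V = Q/C, so V₂/V₁ = C₁/C₂ = 0.355.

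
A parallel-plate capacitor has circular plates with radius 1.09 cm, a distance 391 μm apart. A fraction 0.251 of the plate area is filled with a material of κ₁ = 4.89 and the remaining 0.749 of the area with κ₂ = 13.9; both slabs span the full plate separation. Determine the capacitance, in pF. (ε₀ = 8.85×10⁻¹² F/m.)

98.3 pF

A = π(1.09 cm)² = 3.73×10⁻⁴ m².
Side-by-side slabs ⇒ two capacitors in parallel, each spanning the full gap.
C₁ = κ₁ε₀A₁/d = 4.89 × 8.85×10⁻¹² × 9.37×10⁻⁵ / 3.91×10⁻⁴ = 1.04×10⁻¹¹ F.
C₂ = κ₂ε₀A₂/d = 13.9 × 8.85×10⁻¹² × 2.80×10⁻⁴ / 3.91×10⁻⁴ = 8.80×10⁻¹¹ F.
C = C₁ + C₂ = 9.83×10⁻¹¹ F.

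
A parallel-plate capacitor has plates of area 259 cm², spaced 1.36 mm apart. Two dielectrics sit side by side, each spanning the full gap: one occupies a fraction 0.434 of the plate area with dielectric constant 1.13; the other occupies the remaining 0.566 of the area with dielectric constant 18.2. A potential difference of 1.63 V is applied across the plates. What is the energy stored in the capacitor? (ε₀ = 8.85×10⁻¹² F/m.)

A = 259 cm² = 2.59×10⁻² m².
Side-by-side slabs ⇒ two capacitors in parallel, each spanning the full gap.
C₁ = κ₁ε₀A₁/d = 1.13 × 8.85×10⁻¹² × 1.12×10⁻² / 1.36×10⁻³ = 8.27×10⁻¹¹ F.
C₂ = κ₂ε₀A₂/d = 18.2 × 8.85×10⁻¹² × 1.47×10⁻² / 1.36×10⁻³ = 1.74×10⁻⁹ F.
C = C₁ + C₂ = 1.82×10⁻⁹ F.
U = ½CV² = ½ × 1.82×10⁻⁹ × (1.63)² = 2.42×10⁻⁹ J.

U ≈ 2.42 nJ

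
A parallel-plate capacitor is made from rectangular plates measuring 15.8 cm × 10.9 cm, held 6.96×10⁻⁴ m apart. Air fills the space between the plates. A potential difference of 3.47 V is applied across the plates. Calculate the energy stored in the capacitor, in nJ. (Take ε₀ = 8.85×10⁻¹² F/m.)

A = 15.8 × 10.9 cm² = 1.72×10⁻² m².
C = ε₀A/d = 8.85×10⁻¹² × 1.72×10⁻² / 6.96×10⁻⁴ = 2.19×10⁻¹⁰ F.
U = ½CV² = ½ × 2.19×10⁻¹⁰ × (3.47)² = 1.32×10⁻⁹ J.

U ≈ 1.32 nJ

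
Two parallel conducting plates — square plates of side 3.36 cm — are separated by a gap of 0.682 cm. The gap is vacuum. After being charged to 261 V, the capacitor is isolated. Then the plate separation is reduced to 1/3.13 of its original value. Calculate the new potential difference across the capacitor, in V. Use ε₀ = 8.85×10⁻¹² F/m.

V ≈ 83.4 V

A = (3.36 cm)² = 1.13×10⁻³ m².
Initially C₁ = ε₀A/d = 8.85×10⁻¹² × 1.13×10⁻³ / 6.82×10⁻³ = 1.46×10⁻¹² F.
V₁ = 2.61×10² V.
Isolated ⇒ Q is held fixed. C₂ = 3.13 C₁ and V = Q/C, so V₂/V₁ = C₁/C₂ = 0.319.
V₂ = 0.319 × 2.61×10² = 83.4 V.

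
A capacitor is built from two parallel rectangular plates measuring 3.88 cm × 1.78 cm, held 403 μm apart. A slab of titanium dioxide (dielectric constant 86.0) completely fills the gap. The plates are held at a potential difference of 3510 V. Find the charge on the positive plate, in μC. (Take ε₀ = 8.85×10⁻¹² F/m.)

A = 3.88 × 1.78 cm² = 6.91×10⁻⁴ m².
C = κε₀A/d = 86.0 × 8.85×10⁻¹² × 6.91×10⁻⁴ / 4.03×10⁻⁴ = 1.30×10⁻⁹ F.
Q = CV = 1.30×10⁻⁹ × 3510 = 4.58×10⁻⁶ C.

Q ≈ 4.58 μC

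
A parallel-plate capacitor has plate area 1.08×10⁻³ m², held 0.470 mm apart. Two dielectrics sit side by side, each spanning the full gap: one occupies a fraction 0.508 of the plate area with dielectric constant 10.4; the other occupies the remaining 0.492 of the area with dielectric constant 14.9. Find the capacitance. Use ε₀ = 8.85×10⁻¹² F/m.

257 pF

Side-by-side slabs ⇒ two capacitors in parallel, each spanning the full gap.
C₁ = κ₁ε₀A₁/d = 10.4 × 8.85×10⁻¹² × 5.49×10⁻⁴ / 4.70×10⁻⁴ = 1.07×10⁻¹⁰ F.
C₂ = κ₂ε₀A₂/d = 14.9 × 8.85×10⁻¹² × 5.31×10⁻⁴ / 4.70×10⁻⁴ = 1.49×10⁻¹⁰ F.
C = C₁ + C₂ = 2.57×10⁻¹⁰ F.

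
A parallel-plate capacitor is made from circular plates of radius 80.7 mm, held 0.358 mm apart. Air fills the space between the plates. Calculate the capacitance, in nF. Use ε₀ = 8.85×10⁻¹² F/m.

A = π(80.7 mm)² = 2.05×10⁻² m².
C = ε₀A/d = 8.85×10⁻¹² × 2.05×10⁻² / 3.58×10⁻⁴ = 5.06×10⁻¹⁰ F.

C ≈ 0.506 nF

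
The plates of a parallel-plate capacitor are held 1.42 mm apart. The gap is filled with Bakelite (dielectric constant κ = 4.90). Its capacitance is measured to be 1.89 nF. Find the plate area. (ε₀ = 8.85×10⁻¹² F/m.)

A = Cd/(κε₀) = 1.89×10⁻⁹ × 1.42×10⁻³ / (4.90 × 8.85×10⁻¹²) = 6.19×10⁻² m².

0.0619 m²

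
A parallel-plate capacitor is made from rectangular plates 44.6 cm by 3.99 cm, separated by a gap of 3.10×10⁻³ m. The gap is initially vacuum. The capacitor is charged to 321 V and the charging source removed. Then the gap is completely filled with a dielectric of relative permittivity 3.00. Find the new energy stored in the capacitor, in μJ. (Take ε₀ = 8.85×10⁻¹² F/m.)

0.872 μJ

A = 44.6 × 3.99 cm² = 1.78×10⁻² m².
Initially C₁ = ε₀A/d = 8.85×10⁻¹² × 1.78×10⁻² / 3.10×10⁻³ = 5.08×10⁻¹¹ F.
U₁ = 2.62×10⁻⁶ J.
Isolated ⇒ Q is held fixed. C₂ = 3.00 C₁ and U = Q²/(2C), so U₂/U₁ = C₁/C₂ = 0.333.
U₂ = 0.333 × 2.62×10⁻⁶ = 8.72×10⁻⁷ J.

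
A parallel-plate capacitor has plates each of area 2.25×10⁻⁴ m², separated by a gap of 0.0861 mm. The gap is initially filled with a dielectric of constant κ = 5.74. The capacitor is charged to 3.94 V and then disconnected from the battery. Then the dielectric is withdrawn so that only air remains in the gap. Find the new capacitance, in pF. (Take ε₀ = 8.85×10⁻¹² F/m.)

Initially C₁ = κε₀A/d = 5.74 × 8.85×10⁻¹² × 2.25×10⁻⁴ / 8.61×10⁻⁵ = 1.33×10⁻¹⁰ F.
C = κε₀A/d scales with κ, so C₂/C₁ = 1/κ = 1/5.74 = 0.174.
C₂ = 0.174 × 1.33×10⁻¹⁰ = 2.31×10⁻¹¹ F.

C ≈ 23.1 pF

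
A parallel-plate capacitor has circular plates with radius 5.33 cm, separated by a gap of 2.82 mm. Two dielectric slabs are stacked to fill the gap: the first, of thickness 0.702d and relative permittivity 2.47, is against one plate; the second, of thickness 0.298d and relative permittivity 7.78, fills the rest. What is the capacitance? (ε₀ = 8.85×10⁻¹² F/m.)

A = π(5.33 cm)² = 8.92×10⁻³ m².
Stacked slabs ⇒ two capacitors in series, each with the full plate area.
C₁ = κ₁ε₀A/d₁ = 2.47 × 8.85×10⁻¹² × 8.92×10⁻³ / 1.98×10⁻³ = 9.86×10⁻¹¹ F.
C₂ = κ₂ε₀A/d₂ = 7.78 × 8.85×10⁻¹² × 8.92×10⁻³ / 8.40×10⁻⁴ = 7.31×10⁻¹⁰ F.
C = (1/C₁ + 1/C₂)⁻¹ = 8.68×10⁻¹¹ F.

86.8 pF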